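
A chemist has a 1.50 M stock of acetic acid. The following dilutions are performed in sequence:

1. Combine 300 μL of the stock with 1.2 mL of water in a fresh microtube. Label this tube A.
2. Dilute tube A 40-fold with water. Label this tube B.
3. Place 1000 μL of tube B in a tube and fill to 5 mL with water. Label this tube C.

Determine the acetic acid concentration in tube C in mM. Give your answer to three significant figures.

1.50 mM

Step 1: 300 μL + 1.2 mL = 1500 μL total → factor 1500/300 = 5
Step 2: 40-fold → factor 40
Step 3: 1000 μL brought to 5 mL → factor 5000/1000 = 5
Overall dilution factor = 5 × 40 × 5 = 1000
Final = 1.50 M / 1000 = 0.001500 M = 1.50 mM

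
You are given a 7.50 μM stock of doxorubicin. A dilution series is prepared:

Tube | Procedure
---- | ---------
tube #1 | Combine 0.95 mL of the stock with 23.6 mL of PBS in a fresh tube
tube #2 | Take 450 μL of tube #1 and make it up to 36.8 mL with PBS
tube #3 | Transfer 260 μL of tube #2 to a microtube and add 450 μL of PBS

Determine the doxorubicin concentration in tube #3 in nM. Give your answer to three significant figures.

1.30 nM

Step 1: 0.95 mL + 23.6 mL = 24.55 mL total → factor 24.55/0.95 = 25.842
Step 2: 450 μL brought to 36.8 mL → factor 36800/450 = 81.778
Step 3: 260 μL + 450 μL = 710 μL total → factor 710/260 = 2.7308
Overall dilution factor = 25.842 × 81.778 × 2.7308 = 5771
Final = 7.50 μM / 5771 = 0.001300 μM = 1.30 nM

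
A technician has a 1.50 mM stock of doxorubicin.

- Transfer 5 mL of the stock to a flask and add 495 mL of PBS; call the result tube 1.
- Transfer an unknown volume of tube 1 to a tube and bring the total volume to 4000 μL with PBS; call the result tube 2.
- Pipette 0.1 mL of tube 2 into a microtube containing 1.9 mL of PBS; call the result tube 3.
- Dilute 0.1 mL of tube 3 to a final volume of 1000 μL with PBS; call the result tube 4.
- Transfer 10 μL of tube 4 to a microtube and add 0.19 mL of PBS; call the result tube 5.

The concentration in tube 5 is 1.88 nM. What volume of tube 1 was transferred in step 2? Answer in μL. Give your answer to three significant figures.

Step 1: 5 mL + 495 mL = 500 mL total → factor 500/5 = 100
Step 2: v brought to 4000 μL → factor = 4000 μL/v
Step 3: 0.1 mL + 1.9 mL = 2 mL total → factor 2/0.1 = 20
Step 4: 0.1 mL brought to 1000 μL → factor 1/0.1 = 10
Step 5: 10 μL + 0.19 mL = 200 μL total → factor 200/10 = 20
Product of known-step factors = 4 × 10^5
Overall factor = 1.50 mM / (1.88 nM) = 7.9787 × 10^5
Step-2 factor = 7.9787 × 10^5 / 4 × 10^5 = 1.9947
v = 4000 μL / 1.9947 = 2.01 × 10^3 μL

2.01 × 10^3 μL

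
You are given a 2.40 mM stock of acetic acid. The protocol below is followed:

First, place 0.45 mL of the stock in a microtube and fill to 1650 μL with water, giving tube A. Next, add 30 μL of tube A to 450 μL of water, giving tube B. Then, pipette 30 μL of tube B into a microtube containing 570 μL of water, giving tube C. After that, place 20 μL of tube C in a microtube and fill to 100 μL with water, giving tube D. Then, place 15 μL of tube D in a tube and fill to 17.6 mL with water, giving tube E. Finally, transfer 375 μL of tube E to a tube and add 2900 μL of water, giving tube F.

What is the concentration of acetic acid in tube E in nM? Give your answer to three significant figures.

Step 1: 0.45 mL brought to 1650 μL → factor 1.65/0.45 = 3.6667
Step 2: 30 μL + 450 μL = 480 μL total → factor 480/30 = 16
Step 3: 30 μL + 570 μL = 600 μL total → factor 600/30 = 20
Step 4: 20 μL brought to 100 μL → factor 100/20 = 5
Step 5: 15 μL brought to 17.6 mL → factor 17600/15 = 1173.3
Dilution factor through tube E = 3.6667 × 16 × 20 × 5 × 1173.3 = 6.8836 × 10^6
[tube E] = 2.40 mM / 6.8836 × 10^6 = 3.487 × 10^-7 mM = 0.349 nM

0.349 nM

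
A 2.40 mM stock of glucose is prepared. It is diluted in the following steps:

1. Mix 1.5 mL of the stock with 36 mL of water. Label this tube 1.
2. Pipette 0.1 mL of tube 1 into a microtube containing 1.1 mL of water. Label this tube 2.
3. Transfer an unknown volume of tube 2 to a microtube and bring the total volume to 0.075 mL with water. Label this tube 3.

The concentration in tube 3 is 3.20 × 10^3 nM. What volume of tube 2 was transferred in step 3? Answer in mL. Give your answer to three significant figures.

0.0300 mL

Step 1: 1.5 mL + 36 mL = 37.5 mL total → factor 37.5/1.5 = 25
Step 2: 0.1 mL + 1.1 mL = 1.2 mL total → factor 1.2/0.1 = 12
Step 3: v brought to 0.075 mL → factor = 0.075 mL/v
Product of known-step factors = 300
Overall factor = 2.40 mM / (3.20 × 10^3 nM) = 750
Step-3 factor = 750 / 300 = 2.5
v = 0.075 mL / 2.5 = 0.0300 mL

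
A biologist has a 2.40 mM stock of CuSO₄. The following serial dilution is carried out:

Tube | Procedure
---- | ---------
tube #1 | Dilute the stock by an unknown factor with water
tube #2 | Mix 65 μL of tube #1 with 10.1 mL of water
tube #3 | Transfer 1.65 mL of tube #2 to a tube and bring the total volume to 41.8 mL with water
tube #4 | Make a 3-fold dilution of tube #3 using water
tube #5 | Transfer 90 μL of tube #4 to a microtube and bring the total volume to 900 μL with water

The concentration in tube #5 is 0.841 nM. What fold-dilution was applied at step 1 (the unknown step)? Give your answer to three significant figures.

Step 1: unknown factor x
Step 2: 65 μL + 10.1 mL = 10165 μL total → factor 10165/65 = 156.38
Step 3: 1.65 mL brought to 41.8 mL → factor 41.8/1.65 = 25.333
Step 4: 3-fold → factor 3
Step 5: 90 μL brought to 900 μL → factor 900/90 = 10
Product of known-step factors = 1.1885 × 10^5
Overall factor = 2.40 mM / (0.841 nM) = 2.8537 × 10^6
x = 2.8537 × 10^6 / 1.1885 × 10^5 = 24.0

24.0-fold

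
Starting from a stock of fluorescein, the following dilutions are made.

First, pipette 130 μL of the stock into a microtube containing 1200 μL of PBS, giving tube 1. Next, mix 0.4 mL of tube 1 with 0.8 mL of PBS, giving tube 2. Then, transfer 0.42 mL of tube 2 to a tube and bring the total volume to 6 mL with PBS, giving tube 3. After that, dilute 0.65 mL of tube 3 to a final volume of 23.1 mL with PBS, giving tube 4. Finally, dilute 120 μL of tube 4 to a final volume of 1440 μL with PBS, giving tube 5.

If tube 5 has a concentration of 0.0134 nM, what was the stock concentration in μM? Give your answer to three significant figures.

Step 1: 130 μL + 1200 μL = 1330 μL total → factor 1330/130 = 10.231
Step 2: 0.4 mL + 0.8 mL = 1.2 mL total → factor 1.2/0.4 = 3
Step 3: 0.42 mL brought to 6 mL → factor 6/0.42 = 14.286
Step 4: 0.65 mL brought to 23.1 mL → factor 23.1/0.65 = 35.538
Step 5: 120 μL brought to 1440 μL → factor 1440/120 = 12
Overall dilution factor = 10.231 × 3 × 14.286 × 35.538 × 12 = 1.8699 × 10^5
Stock = 0.0134 nM × 1.8699 × 10^5 = 2506 nM = 2.51 μM

2.51 μM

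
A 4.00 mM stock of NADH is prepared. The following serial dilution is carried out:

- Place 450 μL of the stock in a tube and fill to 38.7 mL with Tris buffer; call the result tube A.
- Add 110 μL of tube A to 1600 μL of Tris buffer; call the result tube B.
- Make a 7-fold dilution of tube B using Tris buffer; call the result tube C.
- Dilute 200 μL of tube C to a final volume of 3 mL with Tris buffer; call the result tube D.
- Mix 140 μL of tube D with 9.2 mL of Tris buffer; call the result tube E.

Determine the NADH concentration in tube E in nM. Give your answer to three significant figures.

0.427 nM

Step 1: 450 μL brought to 38.7 mL → factor 38700/450 = 86
Step 2: 110 μL + 1600 μL = 1710 μL total → factor 1710/110 = 15.545
Step 3: 7-fold → factor 7
Step 4: 200 μL brought to 3 mL → factor 3000/200 = 15
Step 5: 140 μL + 9.2 mL = 9340 μL total → factor 9340/140 = 66.714
Overall dilution factor = 86 × 15.545 × 7 × 15 × 66.714 = 9.365 × 10^6
Final = 4.00 mM / 9.365 × 10^6 = 4.271 × 10^-7 mM = 0.427 nM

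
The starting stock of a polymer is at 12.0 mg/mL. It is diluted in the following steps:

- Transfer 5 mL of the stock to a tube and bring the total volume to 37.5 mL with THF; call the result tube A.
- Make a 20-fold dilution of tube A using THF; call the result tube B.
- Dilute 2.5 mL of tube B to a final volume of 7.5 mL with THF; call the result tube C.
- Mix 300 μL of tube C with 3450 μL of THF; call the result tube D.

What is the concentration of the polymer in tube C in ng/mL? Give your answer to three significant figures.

2.67 × 10^4 ng/mL

Step 1: 5 mL brought to 37.5 mL → factor 37.5/5 = 7.5
Step 2: 20-fold → factor 20
Step 3: 2.5 mL brought to 7.5 mL → factor 7.5/2.5 = 3
Dilution factor through tube C = 7.5 × 20 × 3 = 450
[tube C] = 12.0 mg/mL / 450 = 0.02667 mg/mL = 2.67 × 10^4 ng/mL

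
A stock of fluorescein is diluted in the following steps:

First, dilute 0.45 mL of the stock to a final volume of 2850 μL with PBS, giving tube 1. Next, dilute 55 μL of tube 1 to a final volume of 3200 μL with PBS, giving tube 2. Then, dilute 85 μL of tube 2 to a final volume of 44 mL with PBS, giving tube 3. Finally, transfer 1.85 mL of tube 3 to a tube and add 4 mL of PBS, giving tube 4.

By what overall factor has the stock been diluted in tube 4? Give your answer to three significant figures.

Step 1: 0.45 mL brought to 2850 μL → factor 2.85/0.45 = 6.3333
Step 2: 55 μL brought to 3200 μL → factor 3200/55 = 58.182
Step 3: 85 μL brought to 44 mL → factor 44000/85 = 517.65
Step 4: 1.85 mL + 4 mL = 5.85 mL total → factor 5.85/1.85 = 3.1622
Overall dilution factor = 6.3333 × 58.182 × 517.65 × 3.1622 = 6.0317 × 10^5

6.03 × 10^5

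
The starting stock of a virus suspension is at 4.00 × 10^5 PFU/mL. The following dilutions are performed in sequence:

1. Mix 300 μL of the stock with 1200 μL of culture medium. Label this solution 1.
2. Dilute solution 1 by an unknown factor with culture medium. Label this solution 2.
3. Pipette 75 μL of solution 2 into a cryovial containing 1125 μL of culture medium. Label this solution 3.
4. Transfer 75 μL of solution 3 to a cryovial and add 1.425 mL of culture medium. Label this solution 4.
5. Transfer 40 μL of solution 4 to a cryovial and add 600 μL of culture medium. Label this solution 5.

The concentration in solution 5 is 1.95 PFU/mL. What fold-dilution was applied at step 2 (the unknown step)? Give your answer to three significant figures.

Step 1: 300 μL + 1200 μL = 1500 μL total → factor 1500/300 = 5
Step 2: unknown factor x
Step 3: 75 μL + 1125 μL = 1200 μL total → factor 1200/75 = 16
Step 4: 75 μL + 1.425 mL = 1500 μL total → factor 1500/75 = 20
Step 5: 40 μL + 600 μL = 640 μL total → factor 640/40 = 16
Product of known-step factors = 25600
Overall factor = 4.00 × 10^5 PFU/mL / (1.95 PFU/mL) = 2.0513 × 10^5
x = 2.0513 × 10^5 / 25600 = 8.01

8.01-fold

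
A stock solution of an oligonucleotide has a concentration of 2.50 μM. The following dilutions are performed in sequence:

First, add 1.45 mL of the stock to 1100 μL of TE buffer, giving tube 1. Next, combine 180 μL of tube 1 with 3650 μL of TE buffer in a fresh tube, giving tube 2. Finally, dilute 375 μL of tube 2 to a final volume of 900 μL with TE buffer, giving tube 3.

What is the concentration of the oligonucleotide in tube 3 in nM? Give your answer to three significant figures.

27.8 nM

Step 1: 1.45 mL + 1100 μL = 2.55 mL total → factor 2.55/1.45 = 1.7586
Step 2: 180 μL + 3650 μL = 3830 μL total → factor 3830/180 = 21.278
Step 3: 375 μL brought to 900 μL → factor 900/375 = 2.4
Overall dilution factor = 1.7586 × 21.278 × 2.4 = 89.807
Final = 2.50 μM / 89.807 = 0.02784 μM = 27.8 nM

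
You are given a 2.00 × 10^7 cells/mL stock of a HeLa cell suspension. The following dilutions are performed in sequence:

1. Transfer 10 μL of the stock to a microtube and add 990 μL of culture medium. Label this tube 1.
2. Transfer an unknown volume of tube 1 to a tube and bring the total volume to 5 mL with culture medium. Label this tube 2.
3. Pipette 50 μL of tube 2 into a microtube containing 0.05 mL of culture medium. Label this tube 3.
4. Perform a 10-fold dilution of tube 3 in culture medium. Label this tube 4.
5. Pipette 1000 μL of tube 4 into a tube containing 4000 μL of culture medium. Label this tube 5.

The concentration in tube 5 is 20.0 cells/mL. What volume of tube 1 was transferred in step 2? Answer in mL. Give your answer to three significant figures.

Step 1: 10 μL + 990 μL = 1000 μL total → factor 1000/10 = 100
Step 2: v brought to 5 mL → factor = 5 mL/v
Step 3: 50 μL + 0.05 mL = 100 μL total → factor 100/50 = 2
Step 4: 10-fold → factor 10
Step 5: 1000 μL + 4000 μL = 5000 μL total → factor 5000/1000 = 5
Product of known-step factors = 10000
Overall factor = 2.00 × 10^7 cells/mL / (20.0 cells/mL) = 1 × 10^6
Step-2 factor = 1 × 10^6 / 10000 = 100
v = 5 mL / 100 = 0.0500 mL

0.0500 mL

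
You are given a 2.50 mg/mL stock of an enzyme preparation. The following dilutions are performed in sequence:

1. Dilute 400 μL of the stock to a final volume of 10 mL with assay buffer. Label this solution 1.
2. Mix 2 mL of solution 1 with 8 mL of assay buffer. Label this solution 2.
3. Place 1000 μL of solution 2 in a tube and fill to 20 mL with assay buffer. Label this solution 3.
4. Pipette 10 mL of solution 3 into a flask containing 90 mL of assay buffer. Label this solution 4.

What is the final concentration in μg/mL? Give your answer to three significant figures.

Step 1: 400 μL brought to 10 mL → factor 10000/400 = 25
Step 2: 2 mL + 8 mL = 10 mL total → factor 10/2 = 5
Step 3: 1000 μL brought to 20 mL → factor 20000/1000 = 20
Step 4: 10 mL + 90 mL = 100 mL total → factor 100/10 = 10
Overall dilution factor = 25 × 5 × 20 × 10 = 25000
Final = 2.50 mg/mL / 25000 = 0.0001000 mg/mL = 0.100 μg/mL

0.100 μg/mL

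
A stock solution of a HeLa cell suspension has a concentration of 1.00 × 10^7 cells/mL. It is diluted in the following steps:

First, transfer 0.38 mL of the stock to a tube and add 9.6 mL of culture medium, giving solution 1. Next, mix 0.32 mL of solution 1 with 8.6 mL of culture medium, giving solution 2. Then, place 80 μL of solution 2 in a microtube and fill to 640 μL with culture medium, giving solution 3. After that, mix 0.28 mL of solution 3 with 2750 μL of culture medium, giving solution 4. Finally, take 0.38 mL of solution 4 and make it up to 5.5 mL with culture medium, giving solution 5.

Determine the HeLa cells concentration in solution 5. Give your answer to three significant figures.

Step 1: 0.38 mL + 9.6 mL = 9.98 mL total → factor 9.98/0.38 = 26.263
Step 2: 0.32 mL + 8.6 mL = 8.92 mL total → factor 8.92/0.32 = 27.875
Step 3: 80 μL brought to 640 μL → factor 640/80 = 8
Step 4: 0.28 mL + 2750 μL = 3.03 mL total → factor 3.03/0.28 = 10.821
Step 5: 0.38 mL brought to 5.5 mL → factor 5.5/0.38 = 14.474
Overall dilution factor = 26.263 × 27.875 × 8 × 10.821 × 14.474 = 9.1731 × 10^5
Final = 1.00 × 10^7 cells/mL / 9.1731 × 10^5 = 10.9 cells/mL

10.9 cells/mL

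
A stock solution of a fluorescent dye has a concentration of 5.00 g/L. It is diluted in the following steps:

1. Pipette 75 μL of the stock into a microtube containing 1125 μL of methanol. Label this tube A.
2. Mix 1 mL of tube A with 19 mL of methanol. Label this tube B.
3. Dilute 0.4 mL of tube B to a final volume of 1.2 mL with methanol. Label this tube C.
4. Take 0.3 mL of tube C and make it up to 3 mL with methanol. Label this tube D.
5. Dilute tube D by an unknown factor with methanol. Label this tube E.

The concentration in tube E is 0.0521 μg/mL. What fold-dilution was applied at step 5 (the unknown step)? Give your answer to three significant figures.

10.0-fold

Step 1: 75 μL + 1125 μL = 1200 μL total → factor 1200/75 = 16
Step 2: 1 mL + 19 mL = 20 mL total → factor 20/1 = 20
Step 3: 0.4 mL brought to 1.2 mL → factor 1.2/0.4 = 3
Step 4: 0.3 mL brought to 3 mL → factor 3/0.3 = 10
Step 5: unknown factor x
Product of known-step factors = 9600
Overall factor = 5.00 g/L / (0.0521 μg/mL) = 95969
x = 95969 / 9600 = 10.0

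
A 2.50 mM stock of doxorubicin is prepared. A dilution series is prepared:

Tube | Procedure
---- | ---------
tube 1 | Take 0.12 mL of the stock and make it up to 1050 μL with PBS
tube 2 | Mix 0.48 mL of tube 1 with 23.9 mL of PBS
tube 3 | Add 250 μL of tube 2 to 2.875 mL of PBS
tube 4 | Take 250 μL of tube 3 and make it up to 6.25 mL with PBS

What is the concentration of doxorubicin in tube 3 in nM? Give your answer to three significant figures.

Step 1: 0.12 mL brought to 1050 μL → factor 1.05/0.12 = 8.75
Step 2: 0.48 mL + 23.9 mL = 24.38 mL total → factor 24.38/0.48 = 50.792
Step 3: 250 μL + 2.875 mL = 3125 μL total → factor 3125/250 = 12.5
Dilution factor through tube 3 = 8.75 × 50.792 × 12.5 = 5555.3
[tube 3] = 2.50 mM / 5555.3 = 0.0004500 mM = 450 nM

450 nM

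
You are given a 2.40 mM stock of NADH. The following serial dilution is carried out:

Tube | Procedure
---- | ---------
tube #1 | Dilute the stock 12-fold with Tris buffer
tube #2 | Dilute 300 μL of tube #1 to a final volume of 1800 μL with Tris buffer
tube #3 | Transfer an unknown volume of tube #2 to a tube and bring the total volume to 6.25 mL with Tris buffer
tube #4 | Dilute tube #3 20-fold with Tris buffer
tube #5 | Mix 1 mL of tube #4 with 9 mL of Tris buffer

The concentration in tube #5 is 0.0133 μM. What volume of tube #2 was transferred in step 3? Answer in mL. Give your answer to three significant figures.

Step 1: 12-fold → factor 12
Step 2: 300 μL brought to 1800 μL → factor 1800/300 = 6
Step 3: v brought to 6.25 mL → factor = 6.25 mL/v
Step 4: 20-fold → factor 20
Step 5: 1 mL + 9 mL = 10 mL total → factor 10/1 = 10
Product of known-step factors = 14400
Overall factor = 2.40 mM / (0.0133 μM) = 1.8045 × 10^5
Step-3 factor = 1.8045 × 10^5 / 14400 = 12.531
v = 6.25 mL / 12.531 = 0.499 mL

0.499 mL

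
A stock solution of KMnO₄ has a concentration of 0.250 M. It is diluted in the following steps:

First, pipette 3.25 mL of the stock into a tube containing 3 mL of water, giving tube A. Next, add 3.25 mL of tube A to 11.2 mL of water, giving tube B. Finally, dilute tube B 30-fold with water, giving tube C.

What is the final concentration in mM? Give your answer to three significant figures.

Step 1: 3.25 mL + 3 mL = 6.25 mL total → factor 6.25/3.25 = 1.9231
Step 2: 3.25 mL + 11.2 mL = 14.45 mL total → factor 14.45/3.25 = 4.4462
Step 3: 30-fold → factor 30
Overall dilution factor = 1.9231 × 4.4462 × 30 = 256.51
Final = 0.250 M / 256.51 = 0.0009746 M = 0.975 mM

0.975 mM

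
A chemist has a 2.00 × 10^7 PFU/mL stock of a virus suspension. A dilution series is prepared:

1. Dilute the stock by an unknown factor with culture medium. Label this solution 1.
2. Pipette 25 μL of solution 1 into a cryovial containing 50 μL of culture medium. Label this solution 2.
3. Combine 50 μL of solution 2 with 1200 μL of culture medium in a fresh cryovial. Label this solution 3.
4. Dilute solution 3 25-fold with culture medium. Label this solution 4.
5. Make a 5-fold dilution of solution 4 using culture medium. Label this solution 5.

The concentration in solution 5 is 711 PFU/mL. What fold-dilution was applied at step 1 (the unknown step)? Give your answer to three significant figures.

3.00-fold

Step 1: unknown factor x
Step 2: 25 μL + 50 μL = 75 μL total → factor 75/25 = 3
Step 3: 50 μL + 1200 μL = 1250 μL total → factor 1250/50 = 25
Step 4: 25-fold → factor 25
Step 5: 5-fold → factor 5
Product of known-step factors = 9375
Overall factor = 2.00 × 10^7 PFU/mL / (711 PFU/mL) = 28129
x = 28129 / 9375 = 3.00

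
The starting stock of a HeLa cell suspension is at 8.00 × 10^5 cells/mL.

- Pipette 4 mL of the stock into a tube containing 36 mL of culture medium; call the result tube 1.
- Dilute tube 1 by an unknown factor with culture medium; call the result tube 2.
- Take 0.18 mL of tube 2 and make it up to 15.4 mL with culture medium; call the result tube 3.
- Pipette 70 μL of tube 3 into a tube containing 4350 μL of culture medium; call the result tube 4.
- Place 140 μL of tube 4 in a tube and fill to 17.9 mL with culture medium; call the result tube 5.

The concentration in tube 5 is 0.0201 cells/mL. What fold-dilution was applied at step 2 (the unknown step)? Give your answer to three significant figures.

5.76-fold

Step 1: 4 mL + 36 mL = 40 mL total → factor 40/4 = 10
Step 2: unknown factor x
Step 3: 0.18 mL brought to 15.4 mL → factor 15.4/0.18 = 85.556
Step 4: 70 μL + 4350 μL = 4420 μL total → factor 4420/70 = 63.143
Step 5: 140 μL brought to 17.9 mL → factor 17900/140 = 127.86
Product of known-step factors = 6.9071 × 10^6
Overall factor = 8.00 × 10^5 cells/mL / (0.0201 cells/mL) = 3.9801 × 10^7
x = 3.9801 × 10^7 / 6.9071 × 10^6 = 5.76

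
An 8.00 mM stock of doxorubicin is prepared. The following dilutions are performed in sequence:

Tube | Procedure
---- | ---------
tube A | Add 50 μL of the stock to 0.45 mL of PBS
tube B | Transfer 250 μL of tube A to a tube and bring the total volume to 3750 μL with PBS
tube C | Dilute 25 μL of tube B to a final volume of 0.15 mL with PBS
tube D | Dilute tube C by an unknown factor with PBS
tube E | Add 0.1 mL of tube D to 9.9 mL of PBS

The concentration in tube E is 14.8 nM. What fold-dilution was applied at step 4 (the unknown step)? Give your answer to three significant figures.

Step 1: 50 μL + 0.45 mL = 500 μL total → factor 500/50 = 10
Step 2: 250 μL brought to 3750 μL → factor 3750/250 = 15
Step 3: 25 μL brought to 0.15 mL → factor 150/25 = 6
Step 4: unknown factor x
Step 5: 0.1 mL + 9.9 mL = 10 mL total → factor 10/0.1 = 100
Product of known-step factors = 90000
Overall factor = 8.00 mM / (14.8 nM) = 5.4054 × 10^5
x = 5.4054 × 10^5 / 90000 = 6.01

6.01-fold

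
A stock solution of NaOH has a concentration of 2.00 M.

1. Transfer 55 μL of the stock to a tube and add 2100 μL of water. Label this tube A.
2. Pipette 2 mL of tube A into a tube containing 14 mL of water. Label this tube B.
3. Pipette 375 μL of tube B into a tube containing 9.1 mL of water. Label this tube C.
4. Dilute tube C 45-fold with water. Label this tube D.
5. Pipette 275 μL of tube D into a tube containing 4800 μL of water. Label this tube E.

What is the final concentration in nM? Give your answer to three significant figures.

304 nM

Step 1: 55 μL + 2100 μL = 2155 μL total → factor 2155/55 = 39.182
Step 2: 2 mL + 14 mL = 16 mL total → factor 16/2 = 8
Step 3: 375 μL + 9.1 mL = 9475 μL total → factor 9475/375 = 25.267
Step 4: 45-fold → factor 45
Step 5: 275 μL + 4800 μL = 5075 μL total → factor 5075/275 = 18.455
Overall dilution factor = 39.182 × 8 × 25.267 × 45 × 18.455 = 6.5772 × 10^6
Final = 2.00 M / 6.5772 × 10^6 = 3.041 × 10^-7 M = 304 nM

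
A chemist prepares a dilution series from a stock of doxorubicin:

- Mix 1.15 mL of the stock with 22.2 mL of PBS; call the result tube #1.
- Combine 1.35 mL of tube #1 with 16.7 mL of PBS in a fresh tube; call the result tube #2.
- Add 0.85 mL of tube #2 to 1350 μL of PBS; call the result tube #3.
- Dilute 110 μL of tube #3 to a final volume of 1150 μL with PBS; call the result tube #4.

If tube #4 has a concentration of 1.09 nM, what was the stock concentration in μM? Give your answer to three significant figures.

Step 1: 1.15 mL + 22.2 mL = 23.35 mL total → factor 23.35/1.15 = 20.304
Step 2: 1.35 mL + 16.7 mL = 18.05 mL total → factor 18.05/1.35 = 13.37
Step 3: 0.85 mL + 1350 μL = 2.2 mL total → factor 2.2/0.85 = 2.5882
Step 4: 110 μL brought to 1150 μL → factor 1150/110 = 10.455
Overall dilution factor = 20.304 × 13.37 × 2.5882 × 10.455 = 7345.8
Stock = 1.09 nM × 7345.8 = 8007 nM = 8.01 μM

8.01 μM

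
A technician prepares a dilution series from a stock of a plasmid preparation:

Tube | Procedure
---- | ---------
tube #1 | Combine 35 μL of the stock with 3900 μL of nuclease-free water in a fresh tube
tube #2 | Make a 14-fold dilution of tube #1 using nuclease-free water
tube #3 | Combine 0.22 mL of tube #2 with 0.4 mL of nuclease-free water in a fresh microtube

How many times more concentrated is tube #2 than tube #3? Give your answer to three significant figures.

2.82

Step 1: 35 μL + 3900 μL = 3935 μL total → factor 3935/35 = 112.43
Step 2: 14-fold → factor 14
Step 3: 0.22 mL + 0.4 mL = 0.62 mL total → factor 0.62/0.22 = 2.8182
Dilution factor to tube #2 = 1574; to tube #3 = 4435.8
[tube #2]/[tube #3] = (factor to tube #3)/(factor to tube #2) = 4435.8/1574 = 2.82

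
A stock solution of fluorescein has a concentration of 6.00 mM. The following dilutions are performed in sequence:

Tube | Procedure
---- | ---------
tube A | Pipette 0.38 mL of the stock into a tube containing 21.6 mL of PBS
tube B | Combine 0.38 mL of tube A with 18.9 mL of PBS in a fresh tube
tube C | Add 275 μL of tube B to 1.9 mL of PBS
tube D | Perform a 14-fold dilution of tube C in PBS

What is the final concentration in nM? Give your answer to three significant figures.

18.5 nM

Step 1: 0.38 mL + 21.6 mL = 21.98 mL total → factor 21.98/0.38 = 57.842
Step 2: 0.38 mL + 18.9 mL = 19.28 mL total → factor 19.28/0.38 = 50.737
Step 3: 275 μL + 1.9 mL = 2175 μL total → factor 2175/275 = 7.9091
Step 4: 14-fold → factor 14
Overall dilution factor = 57.842 × 50.737 × 7.9091 × 14 = 3.2495 × 10^5
Final = 6.00 mM / 3.2495 × 10^5 = 1.846 × 10^-5 mM = 18.5 nM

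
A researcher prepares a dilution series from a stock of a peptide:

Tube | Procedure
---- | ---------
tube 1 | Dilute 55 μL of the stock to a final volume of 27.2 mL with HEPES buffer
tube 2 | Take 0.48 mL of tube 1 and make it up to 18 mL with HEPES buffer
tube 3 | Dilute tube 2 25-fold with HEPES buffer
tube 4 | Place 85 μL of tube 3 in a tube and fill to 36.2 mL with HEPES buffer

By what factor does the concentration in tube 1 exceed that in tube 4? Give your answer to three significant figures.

Step 1: 55 μL brought to 27.2 mL → factor 27200/55 = 494.55
Step 2: 0.48 mL brought to 18 mL → factor 18/0.48 = 37.5
Step 3: 25-fold → factor 25
Step 4: 85 μL brought to 36.2 mL → factor 36200/85 = 425.88
Dilution factor to tube 1 = 494.55; to tube 4 = 1.9745 × 10^8
[tube 1]/[tube 4] = (factor to tube 4)/(factor to tube 1) = 1.9745 × 10^8/494.55 = 3.99 × 10^5

3.99 × 10^5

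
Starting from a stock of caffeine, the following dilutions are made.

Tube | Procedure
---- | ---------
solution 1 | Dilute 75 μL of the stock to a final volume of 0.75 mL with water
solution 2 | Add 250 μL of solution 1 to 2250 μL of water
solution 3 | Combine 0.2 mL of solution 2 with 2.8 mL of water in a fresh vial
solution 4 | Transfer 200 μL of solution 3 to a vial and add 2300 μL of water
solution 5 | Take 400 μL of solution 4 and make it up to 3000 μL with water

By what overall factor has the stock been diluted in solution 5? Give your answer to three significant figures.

Step 1: 75 μL brought to 0.75 mL → factor 750/75 = 10
Step 2: 250 μL + 2250 μL = 2500 μL total → factor 2500/250 = 10
Step 3: 0.2 mL + 2.8 mL = 3 mL total → factor 3/0.2 = 15
Step 4: 200 μL + 2300 μL = 2500 μL total → factor 2500/200 = 12.5
Step 5: 400 μL brought to 3000 μL → factor 3000/400 = 7.5
Overall dilution factor = 10 × 10 × 15 × 12.5 × 7.5 = 1.4062 × 10^5

1.41 × 10^5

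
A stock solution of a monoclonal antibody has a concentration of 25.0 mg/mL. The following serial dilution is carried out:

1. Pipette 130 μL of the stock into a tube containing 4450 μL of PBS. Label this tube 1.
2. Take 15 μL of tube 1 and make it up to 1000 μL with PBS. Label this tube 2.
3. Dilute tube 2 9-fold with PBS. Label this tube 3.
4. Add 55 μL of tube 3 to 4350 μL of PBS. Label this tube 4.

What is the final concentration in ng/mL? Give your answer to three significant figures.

Step 1: 130 μL + 4450 μL = 4580 μL total → factor 4580/130 = 35.231
Step 2: 15 μL brought to 1000 μL → factor 1000/15 = 66.667
Step 3: 9-fold → factor 9
Step 4: 55 μL + 4350 μL = 4405 μL total → factor 4405/55 = 80.091
Overall dilution factor = 35.231 × 66.667 × 9 × 80.091 = 1.693 × 10^6
Final = 25.0 mg/mL / 1.693 × 10^6 = 1.477 × 10^-5 mg/mL = 14.8 ng/mL

14.8 ng/mL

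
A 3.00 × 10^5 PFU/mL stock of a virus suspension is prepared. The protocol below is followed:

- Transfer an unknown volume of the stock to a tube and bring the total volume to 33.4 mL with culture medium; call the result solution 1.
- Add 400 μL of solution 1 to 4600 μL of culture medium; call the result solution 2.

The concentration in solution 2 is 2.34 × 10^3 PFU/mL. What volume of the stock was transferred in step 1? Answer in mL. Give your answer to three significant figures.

Step 1: v brought to 33.4 mL → factor = 33.4 mL/v
Step 2: 400 μL + 4600 μL = 5000 μL total → factor 5000/400 = 12.5
Product of known-step factors = 12.5
Overall factor = 3.00 × 10^5 PFU/mL / (2.34 × 10^3 PFU/mL) = 128.21
Step-1 factor = 128.21 / 12.5 = 10.256
v = 33.4 mL / 10.256 = 3.26 mL

3.26 mL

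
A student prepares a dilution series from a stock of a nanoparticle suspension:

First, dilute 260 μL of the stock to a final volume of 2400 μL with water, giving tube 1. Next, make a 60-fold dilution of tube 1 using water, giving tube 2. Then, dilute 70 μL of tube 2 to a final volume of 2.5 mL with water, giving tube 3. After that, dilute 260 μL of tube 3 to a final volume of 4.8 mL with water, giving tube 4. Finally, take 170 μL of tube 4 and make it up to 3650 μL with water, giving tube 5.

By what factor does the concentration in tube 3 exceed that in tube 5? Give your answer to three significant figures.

Step 1: 260 μL brought to 2400 μL → factor 2400/260 = 9.2308
Step 2: 60-fold → factor 60
Step 3: 70 μL brought to 2.5 mL → factor 2500/70 = 35.714
Step 4: 260 μL brought to 4.8 mL → factor 4800/260 = 18.462
Step 5: 170 μL brought to 3650 μL → factor 3650/170 = 21.471
Dilution factor to tube 3 = 19780; to tube 5 = 7.8405 × 10^6
[tube 3]/[tube 5] = (factor to tube 5)/(factor to tube 3) = 7.8405 × 10^6/19780 = 396

396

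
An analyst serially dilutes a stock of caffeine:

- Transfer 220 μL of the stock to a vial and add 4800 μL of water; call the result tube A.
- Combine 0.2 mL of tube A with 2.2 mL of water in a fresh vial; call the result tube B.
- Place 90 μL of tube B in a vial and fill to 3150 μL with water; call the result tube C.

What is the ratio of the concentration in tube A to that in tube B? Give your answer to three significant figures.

12.0

Step 1: 220 μL + 4800 μL = 5020 μL total → factor 5020/220 = 22.818
Step 2: 0.2 mL + 2.2 mL = 2.4 mL total → factor 2.4/0.2 = 12
Dilution factor to tube A = 22.818; to tube B = 273.82
[tube A]/[tube B] = (factor to tube B)/(factor to tube A) = 273.82/22.818 = 12.0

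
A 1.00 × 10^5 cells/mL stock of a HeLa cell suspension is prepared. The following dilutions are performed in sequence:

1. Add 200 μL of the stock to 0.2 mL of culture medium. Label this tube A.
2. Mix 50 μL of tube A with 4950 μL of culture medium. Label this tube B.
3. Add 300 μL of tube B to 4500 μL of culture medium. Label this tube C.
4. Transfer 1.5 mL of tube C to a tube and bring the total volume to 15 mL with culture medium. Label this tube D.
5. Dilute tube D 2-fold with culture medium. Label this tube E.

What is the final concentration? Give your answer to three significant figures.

Step 1: 200 μL + 0.2 mL = 400 μL total → factor 400/200 = 2
Step 2: 50 μL + 4950 μL = 5000 μL total → factor 5000/50 = 100
Step 3: 300 μL + 4500 μL = 4800 μL total → factor 4800/300 = 16
Step 4: 1.5 mL brought to 15 mL → factor 15/1.5 = 10
Step 5: 2-fold → factor 2
Overall dilution factor = 2 × 100 × 16 × 10 × 2 = 64000
Final = 1.00 × 10^5 cells/mL / 64000 = 1.56 cells/mL

1.56 cells/mL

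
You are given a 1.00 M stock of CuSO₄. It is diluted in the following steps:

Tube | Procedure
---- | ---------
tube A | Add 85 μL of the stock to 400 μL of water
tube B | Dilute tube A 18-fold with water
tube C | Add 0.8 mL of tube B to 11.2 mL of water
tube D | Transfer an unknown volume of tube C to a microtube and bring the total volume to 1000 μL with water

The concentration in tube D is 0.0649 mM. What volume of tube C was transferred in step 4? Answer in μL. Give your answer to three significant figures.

100 μL

Step 1: 85 μL + 400 μL = 485 μL total → factor 485/85 = 5.7059
Step 2: 18-fold → factor 18
Step 3: 0.8 mL + 11.2 mL = 12 mL total → factor 12/0.8 = 15
Step 4: v brought to 1000 μL → factor = 1000 μL/v
Product of known-step factors = 1540.6
Overall factor = 1.00 M / (0.0649 mM) = 15408
Step-4 factor = 15408 / 1540.6 = 10.002
v = 1000 μL / 10.002 = 100 μL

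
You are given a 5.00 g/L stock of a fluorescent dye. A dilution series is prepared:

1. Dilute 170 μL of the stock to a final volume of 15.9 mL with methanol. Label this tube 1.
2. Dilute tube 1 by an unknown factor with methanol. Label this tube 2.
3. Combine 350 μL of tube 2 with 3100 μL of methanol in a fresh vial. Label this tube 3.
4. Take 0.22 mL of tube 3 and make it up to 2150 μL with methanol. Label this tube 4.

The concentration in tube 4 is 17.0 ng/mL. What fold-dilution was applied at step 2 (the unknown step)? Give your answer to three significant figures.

32.6-fold

Step 1: 170 μL brought to 15.9 mL → factor 15900/170 = 93.529
Step 2: unknown factor x
Step 3: 350 μL + 3100 μL = 3450 μL total → factor 3450/350 = 9.8571
Step 4: 0.22 mL brought to 2150 μL → factor 2.15/0.22 = 9.7727
Product of known-step factors = 9009.8
Overall factor = 5.00 g/L / (17.0 ng/mL) = 2.9412 × 10^5
x = 2.9412 × 10^5 / 9009.8 = 32.6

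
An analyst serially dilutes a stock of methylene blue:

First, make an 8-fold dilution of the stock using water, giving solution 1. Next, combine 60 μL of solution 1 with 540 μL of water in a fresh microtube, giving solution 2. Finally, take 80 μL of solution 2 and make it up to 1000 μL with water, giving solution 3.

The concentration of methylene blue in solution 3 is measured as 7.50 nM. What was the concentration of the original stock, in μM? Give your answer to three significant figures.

Step 1: 8-fold → factor 8
Step 2: 60 μL + 540 μL = 600 μL total → factor 600/60 = 10
Step 3: 80 μL brought to 1000 μL → factor 1000/80 = 12.5
Overall dilution factor = 8 × 10 × 12.5 = 1000
Stock = 7.50 nM × 1000 = 7500 nM = 7.50 μM

7.50 μM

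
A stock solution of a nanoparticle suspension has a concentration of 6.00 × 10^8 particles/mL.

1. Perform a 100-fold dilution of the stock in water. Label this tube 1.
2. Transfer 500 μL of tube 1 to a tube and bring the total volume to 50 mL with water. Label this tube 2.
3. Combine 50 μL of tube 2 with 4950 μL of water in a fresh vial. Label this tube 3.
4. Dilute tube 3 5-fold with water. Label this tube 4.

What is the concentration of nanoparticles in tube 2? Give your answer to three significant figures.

6.00 × 10^4 particles/mL

Step 1: 100-fold → factor 100
Step 2: 500 μL brought to 50 mL → factor 50000/500 = 100
Dilution factor through tube 2 = 100 × 100 = 10000
[tube 2] = 6.00 × 10^8 particles/mL / 10000 = 6.00 × 10^4 particles/mL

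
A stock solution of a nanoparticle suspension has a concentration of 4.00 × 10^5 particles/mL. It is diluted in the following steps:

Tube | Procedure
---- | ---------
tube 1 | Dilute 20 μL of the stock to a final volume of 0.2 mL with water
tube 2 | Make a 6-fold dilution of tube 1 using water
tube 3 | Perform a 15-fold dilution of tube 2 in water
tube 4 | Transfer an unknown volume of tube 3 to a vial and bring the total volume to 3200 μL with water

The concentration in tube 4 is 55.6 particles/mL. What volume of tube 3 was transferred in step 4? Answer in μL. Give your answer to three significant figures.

Step 1: 20 μL brought to 0.2 mL → factor 200/20 = 10
Step 2: 6-fold → factor 6
Step 3: 15-fold → factor 15
Step 4: v brought to 3200 μL → factor = 3200 μL/v
Product of known-step factors = 900
Overall factor = 4.00 × 10^5 particles/mL / (55.6 particles/mL) = 7194.2
Step-4 factor = 7194.2 / 900 = 7.9936
v = 3200 μL / 7.9936 = 400 μL

400 μL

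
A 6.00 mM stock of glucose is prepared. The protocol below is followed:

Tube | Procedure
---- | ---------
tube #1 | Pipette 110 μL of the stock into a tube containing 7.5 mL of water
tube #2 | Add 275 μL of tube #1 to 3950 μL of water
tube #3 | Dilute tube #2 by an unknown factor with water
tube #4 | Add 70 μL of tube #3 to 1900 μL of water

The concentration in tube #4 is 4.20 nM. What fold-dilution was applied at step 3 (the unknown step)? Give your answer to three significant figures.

Step 1: 110 μL + 7.5 mL = 7610 μL total → factor 7610/110 = 69.182
Step 2: 275 μL + 3950 μL = 4225 μL total → factor 4225/275 = 15.364
Step 3: unknown factor x
Step 4: 70 μL + 1900 μL = 1970 μL total → factor 1970/70 = 28.143
Product of known-step factors = 29913
Overall factor = 6.00 mM / (4.20 nM) = 1.4286 × 10^6
x = 1.4286 × 10^6 / 29913 = 47.8

47.8-fold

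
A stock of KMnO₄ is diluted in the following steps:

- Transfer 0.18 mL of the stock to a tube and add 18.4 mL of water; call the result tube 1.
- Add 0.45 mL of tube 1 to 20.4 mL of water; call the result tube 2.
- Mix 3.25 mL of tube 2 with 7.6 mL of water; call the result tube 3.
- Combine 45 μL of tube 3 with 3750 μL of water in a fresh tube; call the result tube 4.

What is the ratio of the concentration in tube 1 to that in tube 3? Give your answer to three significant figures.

Step 1: 0.18 mL + 18.4 mL = 18.58 mL total → factor 18.58/0.18 = 103.22
Step 2: 0.45 mL + 20.4 mL = 20.85 mL total → factor 20.85/0.45 = 46.333
Step 3: 3.25 mL + 7.6 mL = 10.85 mL total → factor 10.85/3.25 = 3.3385
Dilution factor to tube 1 = 103.22; to tube 3 = 15967
[tube 1]/[tube 3] = (factor to tube 3)/(factor to tube 1) = 15967/103.22 = 155

155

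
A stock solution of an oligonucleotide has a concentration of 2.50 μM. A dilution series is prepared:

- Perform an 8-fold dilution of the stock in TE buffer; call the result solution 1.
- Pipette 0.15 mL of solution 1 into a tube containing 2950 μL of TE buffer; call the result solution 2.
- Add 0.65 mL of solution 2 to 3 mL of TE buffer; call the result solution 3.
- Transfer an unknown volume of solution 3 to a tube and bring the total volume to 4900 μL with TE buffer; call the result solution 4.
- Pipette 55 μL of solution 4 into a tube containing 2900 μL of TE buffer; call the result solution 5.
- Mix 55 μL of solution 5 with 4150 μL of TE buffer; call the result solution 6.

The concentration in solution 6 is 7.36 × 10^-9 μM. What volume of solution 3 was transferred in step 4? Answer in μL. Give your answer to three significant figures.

55.0 μL

Step 1: 8-fold → factor 8
Step 2: 0.15 mL + 2950 μL = 3.1 mL total → factor 3.1/0.15 = 20.667
Step 3: 0.65 mL + 3 mL = 3.65 mL total → factor 3.65/0.65 = 5.6154
Step 4: v brought to 4900 μL → factor = 4900 μL/v
Step 5: 55 μL + 2900 μL = 2955 μL total → factor 2955/55 = 53.727
Step 6: 55 μL + 4150 μL = 4205 μL total → factor 4205/55 = 76.455
Product of known-step factors = 3.8136 × 10^6
Overall factor = 2.50 μM / (7.36 × 10^-9 μM) = 3.3967 × 10^8
Step-4 factor = 3.3967 × 10^8 / 3.8136 × 10^6 = 89.069
v = 4900 μL / 89.069 = 55.0 μL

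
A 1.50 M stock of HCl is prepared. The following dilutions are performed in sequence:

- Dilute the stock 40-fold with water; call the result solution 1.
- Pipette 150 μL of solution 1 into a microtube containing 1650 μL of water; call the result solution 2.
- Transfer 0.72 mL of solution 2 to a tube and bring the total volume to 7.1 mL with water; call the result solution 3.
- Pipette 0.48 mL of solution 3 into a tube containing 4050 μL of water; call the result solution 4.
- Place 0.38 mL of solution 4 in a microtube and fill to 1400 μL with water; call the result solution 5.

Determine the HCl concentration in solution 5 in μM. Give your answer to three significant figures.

Step 1: 40-fold → factor 40
Step 2: 150 μL + 1650 μL = 1800 μL total → factor 1800/150 = 12
Step 3: 0.72 mL brought to 7.1 mL → factor 7.1/0.72 = 9.8611
Step 4: 0.48 mL + 4050 μL = 4.53 mL total → factor 4.53/0.48 = 9.4375
Step 5: 0.38 mL brought to 1400 μL → factor 1.4/0.38 = 3.6842
Overall dilution factor = 40 × 12 × 9.8611 × 9.4375 × 3.6842 = 1.6458 × 10^5
Final = 1.50 M / 1.6458 × 10^5 = 9.114 × 10^-6 M = 9.11 μM

9.11 μM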